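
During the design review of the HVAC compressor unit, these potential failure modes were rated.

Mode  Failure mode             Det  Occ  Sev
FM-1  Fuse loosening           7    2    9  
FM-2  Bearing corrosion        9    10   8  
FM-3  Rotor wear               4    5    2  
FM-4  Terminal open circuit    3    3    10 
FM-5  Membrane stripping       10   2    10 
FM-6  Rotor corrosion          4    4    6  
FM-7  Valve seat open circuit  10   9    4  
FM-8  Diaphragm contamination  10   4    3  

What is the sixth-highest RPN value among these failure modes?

RPN = Severity × Occurrence × Detection:
  FM-1: 9 × 2 × 7 = 126
  FM-2: 8 × 10 × 9 = 720
  FM-3: 2 × 5 × 4 = 40
  FM-4: 10 × 3 × 3 = 90
  FM-5: 10 × 2 × 10 = 200
  FM-6: 6 × 4 × 4 = 96
  FM-7: 4 × 9 × 10 = 360
  FM-8: 3 × 4 × 10 = 120
Sorted descending: 720, 360, 200, 126, 120, 96, 90, 40.
The sixth-highest RPN is 96 (FM-6).

96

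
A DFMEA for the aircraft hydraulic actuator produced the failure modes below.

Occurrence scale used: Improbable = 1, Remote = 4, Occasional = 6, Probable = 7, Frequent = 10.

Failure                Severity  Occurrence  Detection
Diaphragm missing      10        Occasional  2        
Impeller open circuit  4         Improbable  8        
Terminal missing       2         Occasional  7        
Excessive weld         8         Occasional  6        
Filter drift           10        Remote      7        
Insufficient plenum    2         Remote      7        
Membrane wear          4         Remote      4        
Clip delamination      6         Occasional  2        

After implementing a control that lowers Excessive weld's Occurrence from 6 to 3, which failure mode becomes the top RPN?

Filter drift

RPN = Severity × Occurrence × Detection:
  Diaphragm missing: 10 × 6 × 2 = 120
  Impeller open circuit: 4 × 1 × 8 = 32
  Terminal missing: 2 × 6 × 7 = 84
  Excessive weld: 8 × 6 × 6 = 288
  Filter drift: 10 × 4 × 7 = 280
  Insufficient plenum: 2 × 4 × 7 = 56
  Membrane wear: 4 × 4 × 4 = 64
  Clip delamination: 6 × 6 × 2 = 72
After action: Excessive weld → 8 × 3 × 6 = 144.
Revised RPNs: Filter drift=280, Excessive weld=144, Diaphragm missing=120, Terminal missing=84, Clip delamination=72, Membrane wear=64, Insufficient plenum=56, Impeller open circuit=32.
Highest is now Filter drift (280).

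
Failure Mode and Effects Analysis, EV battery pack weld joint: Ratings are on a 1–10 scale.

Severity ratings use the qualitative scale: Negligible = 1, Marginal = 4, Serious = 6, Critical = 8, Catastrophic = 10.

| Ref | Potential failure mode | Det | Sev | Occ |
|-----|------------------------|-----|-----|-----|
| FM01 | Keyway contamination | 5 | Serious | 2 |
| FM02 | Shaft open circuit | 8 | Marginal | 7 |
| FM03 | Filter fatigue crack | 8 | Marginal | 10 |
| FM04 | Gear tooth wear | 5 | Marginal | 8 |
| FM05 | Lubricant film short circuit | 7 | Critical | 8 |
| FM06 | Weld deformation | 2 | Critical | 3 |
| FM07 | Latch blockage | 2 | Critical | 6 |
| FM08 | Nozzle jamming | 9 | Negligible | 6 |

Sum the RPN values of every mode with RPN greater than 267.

RPN = Severity × Occurrence × Detection:
  FM01: 6 × 2 × 5 = 60
  FM02: 4 × 7 × 8 = 224
  FM03: 4 × 10 × 8 = 320
  FM04: 4 × 8 × 5 = 160
  FM05: 8 × 8 × 7 = 448
  FM06: 8 × 3 × 2 = 48
  FM07: 8 × 6 × 2 = 96
  FM08: 1 × 6 × 9 = 54
RPN > 267: FM03 (320), FM05 (448).
Sum: 320 + 448 = 768.

768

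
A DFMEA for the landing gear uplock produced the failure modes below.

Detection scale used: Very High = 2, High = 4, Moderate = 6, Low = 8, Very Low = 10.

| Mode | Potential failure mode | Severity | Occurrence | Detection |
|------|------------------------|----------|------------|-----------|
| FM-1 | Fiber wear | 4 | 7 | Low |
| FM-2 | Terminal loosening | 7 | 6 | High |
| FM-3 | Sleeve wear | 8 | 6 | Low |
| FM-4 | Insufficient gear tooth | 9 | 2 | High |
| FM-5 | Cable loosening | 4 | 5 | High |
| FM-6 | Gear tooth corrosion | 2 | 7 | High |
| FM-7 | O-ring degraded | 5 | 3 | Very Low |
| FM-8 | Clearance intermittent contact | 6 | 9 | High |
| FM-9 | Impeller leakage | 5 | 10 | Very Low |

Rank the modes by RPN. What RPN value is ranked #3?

RPN = Severity × Occurrence × Detection:
  FM-1: 4 × 7 × 8 = 224
  FM-2: 7 × 6 × 4 = 168
  FM-3: 8 × 6 × 8 = 384
  FM-4: 9 × 2 × 4 = 72
  FM-5: 4 × 5 × 4 = 80
  FM-6: 2 × 7 × 4 = 56
  FM-7: 5 × 3 × 10 = 150
  FM-8: 6 × 9 × 4 = 216
  FM-9: 5 × 10 × 10 = 500
Sorted descending: 500, 384, 224, 216, 168, 150, 80, 72, 56.
The third-highest RPN is 224 (FM-1).

224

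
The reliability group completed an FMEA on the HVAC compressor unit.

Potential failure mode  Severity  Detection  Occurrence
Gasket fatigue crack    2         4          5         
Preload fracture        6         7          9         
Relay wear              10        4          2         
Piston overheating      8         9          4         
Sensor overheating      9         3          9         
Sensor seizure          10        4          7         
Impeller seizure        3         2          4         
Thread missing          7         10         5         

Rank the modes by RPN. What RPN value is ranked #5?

243

RPN = Severity × Occurrence × Detection:
  Gasket fatigue crack: 2 × 5 × 4 = 40
  Preload fracture: 6 × 9 × 7 = 378
  Relay wear: 10 × 2 × 4 = 80
  Piston overheating: 8 × 4 × 9 = 288
  Sensor overheating: 9 × 9 × 3 = 243
  Sensor seizure: 10 × 7 × 4 = 280
  Impeller seizure: 3 × 4 × 2 = 24
  Thread missing: 7 × 5 × 10 = 350
Sorted descending: 378, 350, 288, 280, 243, 80, 40, 24.
The fifth-highest RPN is 243 (Sensor overheating).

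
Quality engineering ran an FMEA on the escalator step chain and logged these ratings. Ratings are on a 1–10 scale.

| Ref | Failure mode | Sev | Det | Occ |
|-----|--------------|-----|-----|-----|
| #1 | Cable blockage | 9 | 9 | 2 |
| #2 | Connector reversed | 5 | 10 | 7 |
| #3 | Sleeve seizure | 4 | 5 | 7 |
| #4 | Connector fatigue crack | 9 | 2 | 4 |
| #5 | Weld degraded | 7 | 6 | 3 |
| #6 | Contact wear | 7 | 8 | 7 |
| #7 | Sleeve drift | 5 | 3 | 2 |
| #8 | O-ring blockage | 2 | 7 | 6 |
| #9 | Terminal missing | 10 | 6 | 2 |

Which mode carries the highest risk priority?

#6

RPN = Severity × Occurrence × Detection:
  #1: 9 × 2 × 9 = 162
  #2: 5 × 7 × 10 = 350
  #3: 4 × 7 × 5 = 140
  #4: 9 × 4 × 2 = 72
  #5: 7 × 3 × 6 = 126
  #6: 7 × 7 × 8 = 392
  #7: 5 × 2 × 3 = 30
  #8: 2 × 6 × 7 = 84
  #9: 10 × 2 × 6 = 120
Highest RPN is 392 → #6.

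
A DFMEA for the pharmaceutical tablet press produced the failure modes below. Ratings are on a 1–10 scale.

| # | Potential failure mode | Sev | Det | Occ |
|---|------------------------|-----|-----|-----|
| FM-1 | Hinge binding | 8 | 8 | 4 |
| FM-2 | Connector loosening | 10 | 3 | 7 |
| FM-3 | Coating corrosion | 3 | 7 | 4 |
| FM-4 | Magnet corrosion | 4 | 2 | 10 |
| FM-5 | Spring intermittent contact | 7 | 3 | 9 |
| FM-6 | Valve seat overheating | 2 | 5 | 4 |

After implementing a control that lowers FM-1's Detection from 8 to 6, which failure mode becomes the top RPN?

FM-2

RPN = Severity × Occurrence × Detection:
  FM-1: 8 × 4 × 8 = 256
  FM-2: 10 × 7 × 3 = 210
  FM-3: 3 × 4 × 7 = 84
  FM-4: 4 × 10 × 2 = 80
  FM-5: 7 × 9 × 3 = 189
  FM-6: 2 × 4 × 5 = 40
After action: FM-1 → 8 × 4 × 6 = 192.
Revised RPNs: FM-2=210, FM-1=192, FM-5=189, FM-3=84, FM-4=80, FM-6=40.
Highest is now FM-2 (210).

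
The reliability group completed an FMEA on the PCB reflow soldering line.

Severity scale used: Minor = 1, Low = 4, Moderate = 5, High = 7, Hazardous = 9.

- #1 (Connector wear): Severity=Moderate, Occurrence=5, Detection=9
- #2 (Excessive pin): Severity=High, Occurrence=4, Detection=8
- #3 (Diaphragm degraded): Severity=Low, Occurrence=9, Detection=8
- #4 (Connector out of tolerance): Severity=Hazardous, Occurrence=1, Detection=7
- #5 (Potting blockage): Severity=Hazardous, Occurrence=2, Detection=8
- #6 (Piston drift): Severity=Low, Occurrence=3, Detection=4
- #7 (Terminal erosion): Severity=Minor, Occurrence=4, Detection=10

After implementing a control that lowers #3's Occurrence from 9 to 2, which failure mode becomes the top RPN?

#1

RPN = Severity × Occurrence × Detection:
  #1: 5 × 5 × 9 = 225
  #2: 7 × 4 × 8 = 224
  #3: 4 × 9 × 8 = 288
  #4: 9 × 1 × 7 = 63
  #5: 9 × 2 × 8 = 144
  #6: 4 × 3 × 4 = 48
  #7: 1 × 4 × 10 = 40
After action: #3 → 4 × 2 × 8 = 64.
Revised RPNs: #1=225, #2=224, #5=144, #3=64, #4=63, #6=48, #7=40.
Highest is now #1 (225).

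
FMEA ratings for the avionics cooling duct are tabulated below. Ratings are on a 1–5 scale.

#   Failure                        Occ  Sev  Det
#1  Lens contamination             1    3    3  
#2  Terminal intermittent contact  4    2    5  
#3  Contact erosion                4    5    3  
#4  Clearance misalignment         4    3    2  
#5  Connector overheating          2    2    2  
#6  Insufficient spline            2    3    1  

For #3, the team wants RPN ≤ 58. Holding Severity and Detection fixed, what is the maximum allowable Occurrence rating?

#3: S=5, O=4, D=3 → current RPN = 60.
Fixed product = 15. Need 15 × O ≤ 58, so O ≤ 58/15 = 3.87.
Maximum integer Occurrence rating = 3 (gives RPN 45; O=4 would give 60 > 58).

3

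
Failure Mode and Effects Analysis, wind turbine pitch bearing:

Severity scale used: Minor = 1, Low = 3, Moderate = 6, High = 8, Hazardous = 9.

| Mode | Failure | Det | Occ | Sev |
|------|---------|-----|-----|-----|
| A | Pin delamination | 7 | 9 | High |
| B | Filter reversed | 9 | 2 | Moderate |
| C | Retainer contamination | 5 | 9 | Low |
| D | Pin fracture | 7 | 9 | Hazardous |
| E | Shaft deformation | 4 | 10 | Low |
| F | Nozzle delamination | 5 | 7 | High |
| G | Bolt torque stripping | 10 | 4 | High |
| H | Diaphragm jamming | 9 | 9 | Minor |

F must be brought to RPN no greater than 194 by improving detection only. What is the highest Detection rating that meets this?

F: S=8, O=7, D=5 → current RPN = 280.
Fixed product = 56. Need 56 × D ≤ 194, so D ≤ 194/56 = 3.46.
Maximum integer Detection rating = 3 (gives RPN 168; D=4 would give 224 > 194).

3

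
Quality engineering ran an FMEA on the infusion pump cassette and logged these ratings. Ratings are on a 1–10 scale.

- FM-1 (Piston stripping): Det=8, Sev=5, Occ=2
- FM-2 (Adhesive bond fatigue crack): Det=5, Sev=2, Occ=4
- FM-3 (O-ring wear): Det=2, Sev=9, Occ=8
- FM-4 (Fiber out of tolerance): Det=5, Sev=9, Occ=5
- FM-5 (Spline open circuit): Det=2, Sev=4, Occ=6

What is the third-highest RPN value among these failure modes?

RPN = Severity × Occurrence × Detection:
  FM-1: 5 × 2 × 8 = 80
  FM-2: 2 × 4 × 5 = 40
  FM-3: 9 × 8 × 2 = 144
  FM-4: 9 × 5 × 5 = 225
  FM-5: 4 × 6 × 2 = 48
Sorted descending: 225, 144, 80, 48, 40.
The third-highest RPN is 80 (FM-1).

80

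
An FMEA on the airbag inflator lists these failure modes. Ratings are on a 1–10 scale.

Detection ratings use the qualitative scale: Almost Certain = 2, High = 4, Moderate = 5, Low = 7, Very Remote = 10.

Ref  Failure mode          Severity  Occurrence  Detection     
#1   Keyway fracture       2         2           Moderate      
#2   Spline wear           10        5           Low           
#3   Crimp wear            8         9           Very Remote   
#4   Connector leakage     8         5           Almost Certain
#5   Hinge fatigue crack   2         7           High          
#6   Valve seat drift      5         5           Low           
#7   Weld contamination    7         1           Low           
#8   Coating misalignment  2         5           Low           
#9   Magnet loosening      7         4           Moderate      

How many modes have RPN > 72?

RPN = Severity × Occurrence × Detection:
  #1: 2 × 2 × 5 = 20
  #2: 10 × 5 × 7 = 350
  #3: 8 × 9 × 10 = 720
  #4: 8 × 5 × 2 = 80
  #5: 2 × 7 × 4 = 56
  #6: 5 × 5 × 7 = 175
  #7: 7 × 1 × 7 = 49
  #8: 2 × 5 × 7 = 70
  #9: 7 × 4 × 5 = 140
Modes with RPN > 72: #2 (350), #3 (720), #4 (80), #6 (175), #9 (140) → 5.

5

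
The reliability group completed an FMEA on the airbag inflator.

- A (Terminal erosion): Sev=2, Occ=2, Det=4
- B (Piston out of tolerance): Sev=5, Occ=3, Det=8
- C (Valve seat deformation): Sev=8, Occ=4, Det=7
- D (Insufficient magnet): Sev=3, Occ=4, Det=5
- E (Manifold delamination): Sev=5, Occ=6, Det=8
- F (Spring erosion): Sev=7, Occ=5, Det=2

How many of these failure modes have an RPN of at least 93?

3

RPN = Severity × Occurrence × Detection:
  A: 2 × 2 × 4 = 16
  B: 5 × 3 × 8 = 120
  C: 8 × 4 × 7 = 224
  D: 3 × 4 × 5 = 60
  E: 5 × 6 × 8 = 240
  F: 7 × 5 × 2 = 70
Modes with RPN ≥ 93: B (120), C (224), E (240) → 3.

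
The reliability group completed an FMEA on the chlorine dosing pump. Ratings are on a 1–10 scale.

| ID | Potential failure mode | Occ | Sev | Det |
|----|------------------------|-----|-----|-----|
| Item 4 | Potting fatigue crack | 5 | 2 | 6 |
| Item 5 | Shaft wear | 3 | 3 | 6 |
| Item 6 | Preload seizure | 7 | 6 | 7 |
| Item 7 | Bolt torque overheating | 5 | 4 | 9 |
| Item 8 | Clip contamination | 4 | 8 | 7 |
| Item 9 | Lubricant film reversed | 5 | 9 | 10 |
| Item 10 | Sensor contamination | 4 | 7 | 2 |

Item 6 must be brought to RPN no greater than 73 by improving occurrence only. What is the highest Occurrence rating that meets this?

Item 6: S=6, O=7, D=7 → current RPN = 294.
Fixed product = 42. Need 42 × O ≤ 73, so O ≤ 73/42 = 1.74.
Maximum integer Occurrence rating = 1 (gives RPN 42; O=2 would give 84 > 73).

1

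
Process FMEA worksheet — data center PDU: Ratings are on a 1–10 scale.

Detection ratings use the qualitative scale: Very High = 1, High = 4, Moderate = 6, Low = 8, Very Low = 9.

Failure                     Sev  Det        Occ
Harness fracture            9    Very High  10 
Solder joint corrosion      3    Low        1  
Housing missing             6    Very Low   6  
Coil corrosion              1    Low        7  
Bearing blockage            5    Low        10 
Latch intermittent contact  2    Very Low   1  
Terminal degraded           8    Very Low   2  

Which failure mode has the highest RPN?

RPN = Severity × Occurrence × Detection:
  Harness fracture: 9 × 10 × 1 = 90
  Solder joint corrosion: 3 × 1 × 8 = 24
  Housing missing: 6 × 6 × 9 = 324
  Coil corrosion: 1 × 7 × 8 = 56
  Bearing blockage: 5 × 10 × 8 = 400
  Latch intermittent contact: 2 × 1 × 9 = 18
  Terminal degraded: 8 × 2 × 9 = 144
Highest RPN is 400 → Bearing blockage.

Bearing blockage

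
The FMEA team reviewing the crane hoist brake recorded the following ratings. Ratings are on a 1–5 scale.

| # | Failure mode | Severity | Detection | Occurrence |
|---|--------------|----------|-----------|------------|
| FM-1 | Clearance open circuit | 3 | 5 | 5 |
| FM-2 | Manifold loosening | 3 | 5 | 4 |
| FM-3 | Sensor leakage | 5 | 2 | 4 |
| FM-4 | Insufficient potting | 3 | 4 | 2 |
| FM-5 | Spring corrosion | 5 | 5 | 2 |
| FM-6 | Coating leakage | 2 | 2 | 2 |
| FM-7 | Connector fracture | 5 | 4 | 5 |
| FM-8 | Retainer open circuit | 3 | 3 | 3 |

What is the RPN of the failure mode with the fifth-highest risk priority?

40

RPN = Severity × Occurrence × Detection:
  FM-1: 3 × 5 × 5 = 75
  FM-2: 3 × 4 × 5 = 60
  FM-3: 5 × 4 × 2 = 40
  FM-4: 3 × 2 × 4 = 24
  FM-5: 5 × 2 × 5 = 50
  FM-6: 2 × 2 × 2 = 8
  FM-7: 5 × 5 × 4 = 100
  FM-8: 3 × 3 × 3 = 27
Sorted descending: 100, 75, 60, 50, 40, 27, 24, 8.
The fifth-highest RPN is 40 (FM-3).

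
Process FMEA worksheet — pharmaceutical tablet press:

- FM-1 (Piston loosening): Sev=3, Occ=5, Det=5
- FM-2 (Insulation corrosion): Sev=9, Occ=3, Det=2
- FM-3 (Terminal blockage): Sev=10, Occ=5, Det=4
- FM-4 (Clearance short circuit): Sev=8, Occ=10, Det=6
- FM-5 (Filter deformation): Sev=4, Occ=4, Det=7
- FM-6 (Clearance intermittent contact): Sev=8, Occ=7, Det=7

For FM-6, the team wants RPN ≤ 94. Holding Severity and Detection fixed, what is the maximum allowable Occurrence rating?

1

FM-6: S=8, O=7, D=7 → current RPN = 392.
Fixed product = 56. Need 56 × O ≤ 94, so O ≤ 94/56 = 1.68.
Maximum integer Occurrence rating = 1 (gives RPN 56; O=2 would give 112 > 94).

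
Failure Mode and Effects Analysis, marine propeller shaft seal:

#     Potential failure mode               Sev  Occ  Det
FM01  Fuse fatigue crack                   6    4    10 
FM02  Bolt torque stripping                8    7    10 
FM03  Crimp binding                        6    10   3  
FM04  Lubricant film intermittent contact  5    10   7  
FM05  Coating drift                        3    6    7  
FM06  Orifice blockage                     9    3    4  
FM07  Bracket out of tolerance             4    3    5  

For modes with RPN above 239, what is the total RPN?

1150

RPN = Severity × Occurrence × Detection:
  FM01: 6 × 4 × 10 = 240
  FM02: 8 × 7 × 10 = 560
  FM03: 6 × 10 × 3 = 180
  FM04: 5 × 10 × 7 = 350
  FM05: 3 × 6 × 7 = 126
  FM06: 9 × 3 × 4 = 108
  FM07: 4 × 3 × 5 = 60
RPN > 239: FM01 (240), FM02 (560), FM04 (350).
Sum: 240 + 560 + 350 = 1150.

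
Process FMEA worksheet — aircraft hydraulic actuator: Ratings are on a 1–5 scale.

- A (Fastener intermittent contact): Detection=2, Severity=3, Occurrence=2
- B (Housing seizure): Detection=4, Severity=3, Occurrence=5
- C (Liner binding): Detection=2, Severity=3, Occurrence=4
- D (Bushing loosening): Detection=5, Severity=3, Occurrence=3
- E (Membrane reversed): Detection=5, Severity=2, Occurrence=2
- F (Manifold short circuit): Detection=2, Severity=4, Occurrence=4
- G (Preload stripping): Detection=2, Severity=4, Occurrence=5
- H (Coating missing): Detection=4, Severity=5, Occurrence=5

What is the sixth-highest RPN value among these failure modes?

24

RPN = Severity × Occurrence × Detection:
  A: 3 × 2 × 2 = 12
  B: 3 × 5 × 4 = 60
  C: 3 × 4 × 2 = 24
  D: 3 × 3 × 5 = 45
  E: 2 × 2 × 5 = 20
  F: 4 × 4 × 2 = 32
  G: 4 × 5 × 2 = 40
  H: 5 × 5 × 4 = 100
Sorted descending: 100, 60, 45, 40, 32, 24, 20, 12.
The sixth-highest RPN is 24 (C).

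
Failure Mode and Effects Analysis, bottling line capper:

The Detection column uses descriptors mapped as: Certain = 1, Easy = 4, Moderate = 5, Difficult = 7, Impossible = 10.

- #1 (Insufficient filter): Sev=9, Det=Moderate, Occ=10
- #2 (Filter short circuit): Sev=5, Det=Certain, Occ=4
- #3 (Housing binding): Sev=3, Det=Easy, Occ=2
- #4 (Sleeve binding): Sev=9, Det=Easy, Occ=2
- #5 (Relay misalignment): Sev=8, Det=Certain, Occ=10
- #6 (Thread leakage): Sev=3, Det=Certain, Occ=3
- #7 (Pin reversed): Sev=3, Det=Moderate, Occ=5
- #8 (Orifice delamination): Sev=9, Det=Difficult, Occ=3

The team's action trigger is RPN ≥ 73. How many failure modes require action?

4

RPN = Severity × Occurrence × Detection:
  #1: 9 × 10 × 5 = 450
  #2: 5 × 4 × 1 = 20
  #3: 3 × 2 × 4 = 24
  #4: 9 × 2 × 4 = 72
  #5: 8 × 10 × 1 = 80
  #6: 3 × 3 × 1 = 9
  #7: 3 × 5 × 5 = 75
  #8: 9 × 3 × 7 = 189
Modes with RPN ≥ 73: #1 (450), #5 (80), #7 (75), #8 (189) → 4.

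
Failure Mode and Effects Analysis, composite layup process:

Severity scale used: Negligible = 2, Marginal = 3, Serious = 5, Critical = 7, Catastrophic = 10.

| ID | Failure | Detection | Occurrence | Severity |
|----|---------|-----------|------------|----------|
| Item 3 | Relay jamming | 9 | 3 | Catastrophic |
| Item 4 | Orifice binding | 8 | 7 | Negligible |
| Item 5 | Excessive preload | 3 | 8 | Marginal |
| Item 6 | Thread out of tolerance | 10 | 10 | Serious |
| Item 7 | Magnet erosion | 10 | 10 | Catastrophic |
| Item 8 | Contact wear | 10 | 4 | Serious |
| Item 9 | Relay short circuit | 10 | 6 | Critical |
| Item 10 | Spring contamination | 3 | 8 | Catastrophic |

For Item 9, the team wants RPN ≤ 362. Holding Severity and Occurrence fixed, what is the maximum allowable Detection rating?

8

Item 9: S=7, O=6, D=10 → current RPN = 420.
Fixed product = 42. Need 42 × D ≤ 362, so D ≤ 362/42 = 8.62.
Maximum integer Detection rating = 8 (gives RPN 336; D=9 would give 378 > 362).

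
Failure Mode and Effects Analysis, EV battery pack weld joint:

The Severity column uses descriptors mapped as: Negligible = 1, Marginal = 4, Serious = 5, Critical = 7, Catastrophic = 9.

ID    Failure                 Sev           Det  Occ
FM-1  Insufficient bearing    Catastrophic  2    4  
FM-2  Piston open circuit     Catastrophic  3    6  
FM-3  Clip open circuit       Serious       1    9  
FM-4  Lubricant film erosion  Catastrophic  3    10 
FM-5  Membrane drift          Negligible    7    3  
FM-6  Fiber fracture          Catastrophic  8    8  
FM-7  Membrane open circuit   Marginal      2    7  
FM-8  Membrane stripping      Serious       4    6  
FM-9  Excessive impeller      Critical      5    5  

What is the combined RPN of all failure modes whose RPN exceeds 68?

1375

RPN = Severity × Occurrence × Detection:
  FM-1: 9 × 4 × 2 = 72
  FM-2: 9 × 6 × 3 = 162
  FM-3: 5 × 9 × 1 = 45
  FM-4: 9 × 10 × 3 = 270
  FM-5: 1 × 3 × 7 = 21
  FM-6: 9 × 8 × 8 = 576
  FM-7: 4 × 7 × 2 = 56
  FM-8: 5 × 6 × 4 = 120
  FM-9: 7 × 5 × 5 = 175
RPN > 68: FM-1 (72), FM-2 (162), FM-4 (270), FM-6 (576), FM-8 (120), FM-9 (175).
Sum: 72 + 162 + 270 + 576 + 120 + 175 = 1375.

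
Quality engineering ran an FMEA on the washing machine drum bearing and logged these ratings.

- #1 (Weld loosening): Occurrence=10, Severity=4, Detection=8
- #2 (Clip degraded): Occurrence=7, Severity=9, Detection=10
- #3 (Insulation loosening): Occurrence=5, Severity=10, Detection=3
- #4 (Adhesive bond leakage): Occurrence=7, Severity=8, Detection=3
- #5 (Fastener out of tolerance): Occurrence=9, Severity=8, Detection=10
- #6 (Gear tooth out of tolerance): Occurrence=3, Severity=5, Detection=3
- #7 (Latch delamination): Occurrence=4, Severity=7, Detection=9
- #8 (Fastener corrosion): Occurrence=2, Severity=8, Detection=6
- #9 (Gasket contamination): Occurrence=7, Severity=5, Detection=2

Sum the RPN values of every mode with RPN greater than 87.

2336

RPN = Severity × Occurrence × Detection:
  #1: 4 × 10 × 8 = 320
  #2: 9 × 7 × 10 = 630
  #3: 10 × 5 × 3 = 150
  #4: 8 × 7 × 3 = 168
  #5: 8 × 9 × 10 = 720
  #6: 5 × 3 × 3 = 45
  #7: 7 × 4 × 9 = 252
  #8: 8 × 2 × 6 = 96
  #9: 5 × 7 × 2 = 70
RPN > 87: #1 (320), #2 (630), #3 (150), #4 (168), #5 (720), #7 (252), #8 (96).
Sum: 320 + 630 + 150 + 168 + 720 + 252 + 96 = 2336.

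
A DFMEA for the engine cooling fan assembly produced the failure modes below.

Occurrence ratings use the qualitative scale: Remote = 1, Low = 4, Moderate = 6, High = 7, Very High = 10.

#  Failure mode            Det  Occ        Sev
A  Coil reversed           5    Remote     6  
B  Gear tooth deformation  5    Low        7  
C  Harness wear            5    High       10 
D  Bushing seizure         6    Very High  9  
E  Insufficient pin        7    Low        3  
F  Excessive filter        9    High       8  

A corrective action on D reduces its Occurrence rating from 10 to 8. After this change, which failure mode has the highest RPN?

RPN = Severity × Occurrence × Detection:
  A: 6 × 1 × 5 = 30
  B: 7 × 4 × 5 = 140
  C: 10 × 7 × 5 = 350
  D: 9 × 10 × 6 = 540
  E: 3 × 4 × 7 = 84
  F: 8 × 7 × 9 = 504
After action: D → 9 × 8 × 6 = 432.
Revised RPNs: F=504, D=432, C=350, B=140, E=84, A=30.
Highest is now F (504).

F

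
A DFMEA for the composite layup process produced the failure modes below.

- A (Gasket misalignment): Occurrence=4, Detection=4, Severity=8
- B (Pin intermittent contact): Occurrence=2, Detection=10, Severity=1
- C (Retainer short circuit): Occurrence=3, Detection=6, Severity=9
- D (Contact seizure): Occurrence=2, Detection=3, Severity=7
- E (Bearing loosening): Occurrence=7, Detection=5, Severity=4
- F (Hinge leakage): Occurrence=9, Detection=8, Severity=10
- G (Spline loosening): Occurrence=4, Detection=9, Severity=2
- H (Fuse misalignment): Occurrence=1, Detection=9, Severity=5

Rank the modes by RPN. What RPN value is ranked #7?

RPN = Severity × Occurrence × Detection:
  A: 8 × 4 × 4 = 128
  B: 1 × 2 × 10 = 20
  C: 9 × 3 × 6 = 162
  D: 7 × 2 × 3 = 42
  E: 4 × 7 × 5 = 140
  F: 10 × 9 × 8 = 720
  G: 2 × 4 × 9 = 72
  H: 5 × 1 × 9 = 45
Sorted descending: 720, 162, 140, 128, 72, 45, 42, 20.
The seventh-highest RPN is 42 (D).

42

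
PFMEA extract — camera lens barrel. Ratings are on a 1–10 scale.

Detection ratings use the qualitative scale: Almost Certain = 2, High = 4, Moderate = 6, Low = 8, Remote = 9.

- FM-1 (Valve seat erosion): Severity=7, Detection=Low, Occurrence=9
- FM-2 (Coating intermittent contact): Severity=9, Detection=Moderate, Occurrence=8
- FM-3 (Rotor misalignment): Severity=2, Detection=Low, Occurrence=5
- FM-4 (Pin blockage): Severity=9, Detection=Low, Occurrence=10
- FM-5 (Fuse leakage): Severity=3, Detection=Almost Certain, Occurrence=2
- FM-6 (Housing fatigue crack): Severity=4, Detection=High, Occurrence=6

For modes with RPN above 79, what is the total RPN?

1832

RPN = Severity × Occurrence × Detection:
  FM-1: 7 × 9 × 8 = 504
  FM-2: 9 × 8 × 6 = 432
  FM-3: 2 × 5 × 8 = 80
  FM-4: 9 × 10 × 8 = 720
  FM-5: 3 × 2 × 2 = 12
  FM-6: 4 × 6 × 4 = 96
RPN > 79: FM-1 (504), FM-2 (432), FM-3 (80), FM-4 (720), FM-6 (96).
Sum: 504 + 432 + 80 + 720 + 96 = 1832.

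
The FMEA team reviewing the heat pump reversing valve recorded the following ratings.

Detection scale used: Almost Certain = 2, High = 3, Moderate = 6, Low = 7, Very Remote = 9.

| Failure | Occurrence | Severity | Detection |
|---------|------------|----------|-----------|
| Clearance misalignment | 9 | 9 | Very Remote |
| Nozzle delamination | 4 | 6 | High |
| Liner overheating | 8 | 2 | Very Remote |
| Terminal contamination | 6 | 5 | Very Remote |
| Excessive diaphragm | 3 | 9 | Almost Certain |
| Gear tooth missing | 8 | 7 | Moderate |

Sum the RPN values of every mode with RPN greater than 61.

RPN = Severity × Occurrence × Detection:
  Clearance misalignment: 9 × 9 × 9 = 729
  Nozzle delamination: 6 × 4 × 3 = 72
  Liner overheating: 2 × 8 × 9 = 144
  Terminal contamination: 5 × 6 × 9 = 270
  Excessive diaphragm: 9 × 3 × 2 = 54
  Gear tooth missing: 7 × 8 × 6 = 336
RPN > 61: Clearance misalignment (729), Nozzle delamination (72), Liner overheating (144), Terminal contamination (270), Gear tooth missing (336).
Sum: 729 + 72 + 144 + 270 + 336 = 1551.

1551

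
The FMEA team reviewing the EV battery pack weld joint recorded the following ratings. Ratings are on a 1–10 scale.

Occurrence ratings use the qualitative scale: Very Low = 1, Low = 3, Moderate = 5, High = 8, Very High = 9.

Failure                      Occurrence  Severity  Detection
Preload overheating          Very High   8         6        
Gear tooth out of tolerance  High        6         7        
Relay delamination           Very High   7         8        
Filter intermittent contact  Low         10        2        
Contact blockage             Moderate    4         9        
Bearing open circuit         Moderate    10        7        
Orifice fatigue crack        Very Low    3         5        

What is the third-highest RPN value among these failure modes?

350

RPN = Severity × Occurrence × Detection:
  Preload overheating: 8 × 9 × 6 = 432
  Gear tooth out of tolerance: 6 × 8 × 7 = 336
  Relay delamination: 7 × 9 × 8 = 504
  Filter intermittent contact: 10 × 3 × 2 = 60
  Contact blockage: 4 × 5 × 9 = 180
  Bearing open circuit: 10 × 5 × 7 = 350
  Orifice fatigue crack: 3 × 1 × 5 = 15
Sorted descending: 504, 432, 350, 336, 180, 60, 15.
The third-highest RPN is 350 (Bearing open circuit).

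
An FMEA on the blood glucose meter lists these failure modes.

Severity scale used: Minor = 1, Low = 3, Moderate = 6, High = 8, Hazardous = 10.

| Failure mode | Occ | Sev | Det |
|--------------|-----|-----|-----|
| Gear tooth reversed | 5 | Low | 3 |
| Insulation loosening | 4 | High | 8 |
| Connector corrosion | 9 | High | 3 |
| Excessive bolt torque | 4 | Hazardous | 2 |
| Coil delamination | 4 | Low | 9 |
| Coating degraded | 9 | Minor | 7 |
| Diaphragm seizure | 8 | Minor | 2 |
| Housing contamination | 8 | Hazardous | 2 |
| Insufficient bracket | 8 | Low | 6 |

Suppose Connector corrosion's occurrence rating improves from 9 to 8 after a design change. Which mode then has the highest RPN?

RPN = Severity × Occurrence × Detection:
  Gear tooth reversed: 3 × 5 × 3 = 45
  Insulation loosening: 8 × 4 × 8 = 256
  Connector corrosion: 8 × 9 × 3 = 216
  Excessive bolt torque: 10 × 4 × 2 = 80
  Coil delamination: 3 × 4 × 9 = 108
  Coating degraded: 1 × 9 × 7 = 63
  Diaphragm seizure: 1 × 8 × 2 = 16
  Housing contamination: 10 × 8 × 2 = 160
  Insufficient bracket: 3 × 8 × 6 = 144
After action: Connector corrosion → 8 × 8 × 3 = 192.
Revised RPNs: Insulation loosening=256, Connector corrosion=192, Housing contamination=160, Insufficient bracket=144, Coil delamination=108, Excessive bolt torque=80, Coating degraded=63, Gear tooth reversed=45, Diaphragm seizure=16.
Highest is now Insulation loosening (256).

Insulation loosening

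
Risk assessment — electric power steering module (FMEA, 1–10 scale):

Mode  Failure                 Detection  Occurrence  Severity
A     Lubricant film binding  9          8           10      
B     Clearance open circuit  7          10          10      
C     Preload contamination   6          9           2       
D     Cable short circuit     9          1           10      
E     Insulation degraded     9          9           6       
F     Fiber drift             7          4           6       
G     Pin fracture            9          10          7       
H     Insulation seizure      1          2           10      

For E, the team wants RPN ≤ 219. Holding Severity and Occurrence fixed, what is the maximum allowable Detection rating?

E: S=6, O=9, D=9 → current RPN = 486.
Fixed product = 54. Need 54 × D ≤ 219, so D ≤ 219/54 = 4.06.
Maximum integer Detection rating = 4 (gives RPN 216; D=5 would give 270 > 219).

4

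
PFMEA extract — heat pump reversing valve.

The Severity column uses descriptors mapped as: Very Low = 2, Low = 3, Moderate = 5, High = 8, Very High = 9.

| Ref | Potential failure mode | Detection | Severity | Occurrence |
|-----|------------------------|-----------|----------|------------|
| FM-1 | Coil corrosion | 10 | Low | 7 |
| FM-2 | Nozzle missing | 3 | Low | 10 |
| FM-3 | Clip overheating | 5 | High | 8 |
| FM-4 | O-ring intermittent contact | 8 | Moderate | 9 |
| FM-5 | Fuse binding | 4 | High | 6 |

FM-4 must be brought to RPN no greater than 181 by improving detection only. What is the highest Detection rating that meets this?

4

FM-4: S=5, O=9, D=8 → current RPN = 360.
Fixed product = 45. Need 45 × D ≤ 181, so D ≤ 181/45 = 4.02.
Maximum integer Detection rating = 4 (gives RPN 180; D=5 would give 225 > 181).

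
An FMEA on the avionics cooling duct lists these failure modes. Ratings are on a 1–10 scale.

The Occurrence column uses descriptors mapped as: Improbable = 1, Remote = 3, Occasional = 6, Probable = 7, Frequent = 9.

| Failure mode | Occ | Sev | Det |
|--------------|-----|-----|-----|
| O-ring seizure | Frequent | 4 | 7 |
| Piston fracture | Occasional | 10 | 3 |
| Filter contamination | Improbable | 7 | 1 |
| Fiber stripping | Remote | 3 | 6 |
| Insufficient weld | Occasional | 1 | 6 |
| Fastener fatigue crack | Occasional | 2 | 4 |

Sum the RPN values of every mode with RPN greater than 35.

570

RPN = Severity × Occurrence × Detection:
  O-ring seizure: 4 × 9 × 7 = 252
  Piston fracture: 10 × 6 × 3 = 180
  Filter contamination: 7 × 1 × 1 = 7
  Fiber stripping: 3 × 3 × 6 = 54
  Insufficient weld: 1 × 6 × 6 = 36
  Fastener fatigue crack: 2 × 6 × 4 = 48
RPN > 35: O-ring seizure (252), Piston fracture (180), Fiber stripping (54), Insufficient weld (36), Fastener fatigue crack (48).
Sum: 252 + 180 + 54 + 36 + 48 = 570.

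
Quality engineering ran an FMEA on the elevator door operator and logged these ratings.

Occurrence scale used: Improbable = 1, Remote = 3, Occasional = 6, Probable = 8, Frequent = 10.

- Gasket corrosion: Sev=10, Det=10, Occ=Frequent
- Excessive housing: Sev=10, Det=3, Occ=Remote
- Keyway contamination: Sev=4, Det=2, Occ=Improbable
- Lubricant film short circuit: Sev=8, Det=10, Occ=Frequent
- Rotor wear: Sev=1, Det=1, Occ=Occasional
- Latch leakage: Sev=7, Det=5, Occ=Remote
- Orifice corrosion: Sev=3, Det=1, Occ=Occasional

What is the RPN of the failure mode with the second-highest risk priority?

RPN = Severity × Occurrence × Detection:
  Gasket corrosion: 10 × 10 × 10 = 1000
  Excessive housing: 10 × 3 × 3 = 90
  Keyway contamination: 4 × 1 × 2 = 8
  Lubricant film short circuit: 8 × 10 × 10 = 800
  Rotor wear: 1 × 6 × 1 = 6
  Latch leakage: 7 × 3 × 5 = 105
  Orifice corrosion: 3 × 6 × 1 = 18
Sorted descending: 1000, 800, 105, 90, 18, 8, 6.
The second-highest RPN is 800 (Lubricant film short circuit).

800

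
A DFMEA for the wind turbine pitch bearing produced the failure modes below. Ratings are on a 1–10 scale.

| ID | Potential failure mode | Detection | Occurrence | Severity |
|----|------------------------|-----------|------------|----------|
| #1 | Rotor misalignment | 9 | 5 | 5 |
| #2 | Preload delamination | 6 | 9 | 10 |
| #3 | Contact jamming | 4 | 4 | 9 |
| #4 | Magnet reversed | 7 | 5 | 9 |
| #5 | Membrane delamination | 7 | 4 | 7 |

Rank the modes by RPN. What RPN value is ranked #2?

RPN = Severity × Occurrence × Detection:
  #1: 5 × 5 × 9 = 225
  #2: 10 × 9 × 6 = 540
  #3: 9 × 4 × 4 = 144
  #4: 9 × 5 × 7 = 315
  #5: 7 × 4 × 7 = 196
Sorted descending: 540, 315, 225, 196, 144.
The second-highest RPN is 315 (#4).

315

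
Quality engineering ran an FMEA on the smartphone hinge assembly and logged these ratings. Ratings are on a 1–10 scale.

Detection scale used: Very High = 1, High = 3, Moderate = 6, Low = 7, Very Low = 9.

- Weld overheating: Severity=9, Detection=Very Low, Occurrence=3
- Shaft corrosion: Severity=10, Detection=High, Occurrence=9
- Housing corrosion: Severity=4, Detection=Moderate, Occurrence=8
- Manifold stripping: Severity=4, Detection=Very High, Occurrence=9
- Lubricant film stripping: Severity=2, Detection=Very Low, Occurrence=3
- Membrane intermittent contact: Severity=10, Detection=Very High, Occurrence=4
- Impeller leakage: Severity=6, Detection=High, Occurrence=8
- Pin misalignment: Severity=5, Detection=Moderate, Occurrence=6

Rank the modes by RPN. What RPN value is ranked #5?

RPN = Severity × Occurrence × Detection:
  Weld overheating: 9 × 3 × 9 = 243
  Shaft corrosion: 10 × 9 × 3 = 270
  Housing corrosion: 4 × 8 × 6 = 192
  Manifold stripping: 4 × 9 × 1 = 36
  Lubricant film stripping: 2 × 3 × 9 = 54
  Membrane intermittent contact: 10 × 4 × 1 = 40
  Impeller leakage: 6 × 8 × 3 = 144
  Pin misalignment: 5 × 6 × 6 = 180
Sorted descending: 270, 243, 192, 180, 144, 54, 40, 36.
The fifth-highest RPN is 144 (Impeller leakage).

144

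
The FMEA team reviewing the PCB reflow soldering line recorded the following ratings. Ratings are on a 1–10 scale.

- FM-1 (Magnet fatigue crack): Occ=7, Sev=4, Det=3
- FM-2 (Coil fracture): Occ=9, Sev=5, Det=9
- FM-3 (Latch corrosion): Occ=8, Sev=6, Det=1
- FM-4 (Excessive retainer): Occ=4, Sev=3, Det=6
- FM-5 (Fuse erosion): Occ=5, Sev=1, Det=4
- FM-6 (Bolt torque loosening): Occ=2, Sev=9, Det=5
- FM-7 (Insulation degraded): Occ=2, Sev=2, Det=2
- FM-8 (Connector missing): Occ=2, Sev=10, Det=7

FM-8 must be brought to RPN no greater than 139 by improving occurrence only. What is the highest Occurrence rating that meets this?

FM-8: S=10, O=2, D=7 → current RPN = 140.
Fixed product = 70. Need 70 × O ≤ 139, so O ≤ 139/70 = 1.99.
Maximum integer Occurrence rating = 1 (gives RPN 70; O=2 would give 140 > 139).

1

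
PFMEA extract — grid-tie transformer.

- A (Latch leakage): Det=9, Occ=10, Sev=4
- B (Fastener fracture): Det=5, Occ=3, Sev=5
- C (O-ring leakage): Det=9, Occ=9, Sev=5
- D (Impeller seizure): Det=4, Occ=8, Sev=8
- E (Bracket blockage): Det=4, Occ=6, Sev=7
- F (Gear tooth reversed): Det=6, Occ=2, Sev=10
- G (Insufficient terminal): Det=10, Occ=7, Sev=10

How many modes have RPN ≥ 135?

5

RPN = Severity × Occurrence × Detection:
  A: 4 × 10 × 9 = 360
  B: 5 × 3 × 5 = 75
  C: 5 × 9 × 9 = 405
  D: 8 × 8 × 4 = 256
  E: 7 × 6 × 4 = 168
  F: 10 × 2 × 6 = 120
  G: 10 × 7 × 10 = 700
Modes with RPN ≥ 135: A (360), C (405), D (256), E (168), G (700) → 5.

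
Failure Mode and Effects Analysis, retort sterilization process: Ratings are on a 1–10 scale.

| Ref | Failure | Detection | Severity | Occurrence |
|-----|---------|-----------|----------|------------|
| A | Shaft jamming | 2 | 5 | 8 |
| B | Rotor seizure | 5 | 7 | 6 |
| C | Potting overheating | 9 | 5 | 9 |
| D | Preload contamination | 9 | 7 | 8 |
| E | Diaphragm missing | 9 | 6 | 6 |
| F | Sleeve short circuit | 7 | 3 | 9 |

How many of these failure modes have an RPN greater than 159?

5

RPN = Severity × Occurrence × Detection:
  A: 5 × 8 × 2 = 80
  B: 7 × 6 × 5 = 210
  C: 5 × 9 × 9 = 405
  D: 7 × 8 × 9 = 504
  E: 6 × 6 × 9 = 324
  F: 3 × 9 × 7 = 189
Modes with RPN > 159: B (210), C (405), D (504), E (324), F (189) → 5.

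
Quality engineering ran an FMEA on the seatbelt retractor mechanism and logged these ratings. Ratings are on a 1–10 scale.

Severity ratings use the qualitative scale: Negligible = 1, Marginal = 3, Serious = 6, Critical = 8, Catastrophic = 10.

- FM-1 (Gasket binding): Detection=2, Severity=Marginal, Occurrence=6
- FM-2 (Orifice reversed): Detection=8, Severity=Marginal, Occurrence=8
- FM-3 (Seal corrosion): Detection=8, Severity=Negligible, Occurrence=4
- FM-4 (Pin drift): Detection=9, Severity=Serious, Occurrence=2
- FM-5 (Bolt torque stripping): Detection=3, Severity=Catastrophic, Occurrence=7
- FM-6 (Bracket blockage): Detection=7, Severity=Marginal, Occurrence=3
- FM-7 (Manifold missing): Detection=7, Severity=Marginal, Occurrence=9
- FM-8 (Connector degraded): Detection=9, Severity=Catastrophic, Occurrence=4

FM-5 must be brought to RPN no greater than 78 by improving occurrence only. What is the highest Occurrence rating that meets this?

2

FM-5: S=10, O=7, D=3 → current RPN = 210.
Fixed product = 30. Need 30 × O ≤ 78, so O ≤ 78/30 = 2.60.
Maximum integer Occurrence rating = 2 (gives RPN 60; O=3 would give 90 > 78).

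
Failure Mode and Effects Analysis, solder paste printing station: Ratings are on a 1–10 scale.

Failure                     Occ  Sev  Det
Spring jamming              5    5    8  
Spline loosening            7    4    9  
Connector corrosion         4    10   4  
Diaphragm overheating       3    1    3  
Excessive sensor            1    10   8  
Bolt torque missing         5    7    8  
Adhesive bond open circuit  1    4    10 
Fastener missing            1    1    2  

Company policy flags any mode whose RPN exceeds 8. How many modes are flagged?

RPN = Severity × Occurrence × Detection:
  Spring jamming: 5 × 5 × 8 = 200
  Spline loosening: 4 × 7 × 9 = 252
  Connector corrosion: 10 × 4 × 4 = 160
  Diaphragm overheating: 1 × 3 × 3 = 9
  Excessive sensor: 10 × 1 × 8 = 80
  Bolt torque missing: 7 × 5 × 8 = 280
  Adhesive bond open circuit: 4 × 1 × 10 = 40
  Fastener missing: 1 × 1 × 2 = 2
Modes with RPN > 8: Spring jamming (200), Spline loosening (252), Connector corrosion (160), Diaphragm overheating (9), Excessive sensor (80), Bolt torque missing (280), Adhesive bond open circuit (40) → 7.

7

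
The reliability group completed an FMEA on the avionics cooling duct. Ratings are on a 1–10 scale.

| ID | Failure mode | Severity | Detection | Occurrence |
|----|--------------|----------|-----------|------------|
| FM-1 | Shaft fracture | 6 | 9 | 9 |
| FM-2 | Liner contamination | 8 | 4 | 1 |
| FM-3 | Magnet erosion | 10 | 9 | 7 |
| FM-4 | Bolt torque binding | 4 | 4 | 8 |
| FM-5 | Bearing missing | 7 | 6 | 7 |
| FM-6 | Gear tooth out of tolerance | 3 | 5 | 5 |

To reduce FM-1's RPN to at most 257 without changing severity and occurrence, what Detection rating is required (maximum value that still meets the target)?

FM-1: S=6, O=9, D=9 → current RPN = 486.
Fixed product = 54. Need 54 × D ≤ 257, so D ≤ 257/54 = 4.76.
Maximum integer Detection rating = 4 (gives RPN 216; D=5 would give 270 > 257).

4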